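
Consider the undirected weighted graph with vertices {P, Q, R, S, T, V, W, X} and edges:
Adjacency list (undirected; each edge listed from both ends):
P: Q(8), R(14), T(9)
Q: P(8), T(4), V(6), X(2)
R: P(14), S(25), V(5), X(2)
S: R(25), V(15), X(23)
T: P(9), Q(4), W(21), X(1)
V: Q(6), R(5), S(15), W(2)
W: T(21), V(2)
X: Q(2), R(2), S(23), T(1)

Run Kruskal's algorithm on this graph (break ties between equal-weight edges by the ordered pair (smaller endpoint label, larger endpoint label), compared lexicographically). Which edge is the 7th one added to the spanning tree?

S-V

Kruskal's algorithm — process edges by increasing weight (ties by edge label):
T–X (1): add — endpoints in different components.
Q–X (2): add — endpoints in different components.
R–X (2): add — endpoints in different components.
V–W (2): add — endpoints in different components.
Q–T (4): skip — Q and T already connected.
R–V (5): add — endpoints in different components.
Q–V (6): skip — Q and V already connected.
P–Q (8): add — endpoints in different components.
P–T (9): skip — P and T already connected.
P–R (14): skip — P and R already connected.
S–V (15): add — endpoints in different components.
The 7th edge added is S–V.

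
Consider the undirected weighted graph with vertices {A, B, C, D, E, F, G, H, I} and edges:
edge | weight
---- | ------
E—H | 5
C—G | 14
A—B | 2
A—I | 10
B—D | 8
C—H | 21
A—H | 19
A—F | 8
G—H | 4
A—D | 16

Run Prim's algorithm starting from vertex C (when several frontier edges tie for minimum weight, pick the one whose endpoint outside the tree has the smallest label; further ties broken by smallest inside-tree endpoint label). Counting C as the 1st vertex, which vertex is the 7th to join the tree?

Prim, starting at C.
Step 1: cheapest edge leaving the tree is C—G (14); add G.
Step 2: cheapest edge leaving the tree is G—H (4); add H.
Step 3: cheapest edge leaving the tree is E—H (5); add E.
Step 4: cheapest edge leaving the tree is A—H (19); add A.
Step 5: cheapest edge leaving the tree is A—B (2); add B.
Step 6: cheapest edge leaving the tree is B—D (8); add D.
Step 7: cheapest edge leaving the tree is A—F (8); add F.
Step 8: cheapest edge leaving the tree is A—I (10); add I.
Vertex order: C, G, H, E, A, B, D, F, I. The 7th vertex is D.

D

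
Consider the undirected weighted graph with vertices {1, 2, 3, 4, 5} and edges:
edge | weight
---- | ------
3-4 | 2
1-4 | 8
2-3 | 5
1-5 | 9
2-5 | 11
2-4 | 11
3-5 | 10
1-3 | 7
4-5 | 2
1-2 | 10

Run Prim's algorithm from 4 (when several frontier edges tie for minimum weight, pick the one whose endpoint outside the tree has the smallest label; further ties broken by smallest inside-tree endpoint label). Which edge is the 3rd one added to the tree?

Prim's algorithm from 4:
Step 1: cheapest edge leaving the tree is 3-4 (2); add 3.
Step 2: cheapest edge leaving the tree is 4-5 (2); add 5.
Step 3: cheapest edge leaving the tree is 2-3 (5); add 2.
Step 4: cheapest edge leaving the tree is 1-3 (7); add 1.
The 3rd edge added is 2-3.

2-3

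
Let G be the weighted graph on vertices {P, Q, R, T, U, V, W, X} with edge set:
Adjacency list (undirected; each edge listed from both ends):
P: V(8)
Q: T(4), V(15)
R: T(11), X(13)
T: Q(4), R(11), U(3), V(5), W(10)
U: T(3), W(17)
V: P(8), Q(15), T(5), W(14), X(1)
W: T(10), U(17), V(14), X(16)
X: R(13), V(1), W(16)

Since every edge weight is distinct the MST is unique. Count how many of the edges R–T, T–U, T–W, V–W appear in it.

3

Sort edges by weight, then run Kruskal:
V–X (1): add — endpoints in different components.
T–U (3): add — endpoints in different components.
Q–T (4): add — endpoints in different components.
T–V (5): add — endpoints in different components.
P–V (8): add — endpoints in different components.
T–W (10): add — endpoints in different components.
R–T (11): add — endpoints in different components.
MST edge set: {V–X, T–U, Q–T, T–V, P–V, T–W, R–T}.
Of the listed edges, {R–T, T–U, T–W} are in the MST → 3.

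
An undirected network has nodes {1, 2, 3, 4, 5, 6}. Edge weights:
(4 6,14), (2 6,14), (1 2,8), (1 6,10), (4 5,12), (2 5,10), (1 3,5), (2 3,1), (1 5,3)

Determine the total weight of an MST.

31

Kruskal: consider edges lightest-first.
2 3 (1): add — endpoints in different components.
1 5 (3): add — endpoints in different components.
1 3 (5): add — endpoints in different components.
1 2 (8): skip — 1 and 2 already connected.
1 6 (10): add — endpoints in different components.
2 5 (10): skip — 2 and 5 already connected.
4 5 (12): add — endpoints in different components.
MST edges: 2 3, 1 5, 1 3, 1 6, 4 5; total weight 1+3+5+10+12 = 31.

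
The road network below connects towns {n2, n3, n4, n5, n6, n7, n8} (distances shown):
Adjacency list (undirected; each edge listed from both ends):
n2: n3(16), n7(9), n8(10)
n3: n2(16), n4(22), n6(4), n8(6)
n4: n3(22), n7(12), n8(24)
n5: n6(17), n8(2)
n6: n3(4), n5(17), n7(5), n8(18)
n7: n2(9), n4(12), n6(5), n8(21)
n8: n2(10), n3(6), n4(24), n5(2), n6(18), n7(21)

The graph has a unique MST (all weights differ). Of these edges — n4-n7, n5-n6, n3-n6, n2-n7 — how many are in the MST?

3

Sort edges by weight, then run Kruskal:
n5-n8 (2): add. Components now {n6} {n3} {n5,n8} {n2} {n4} {n7}
n3-n6 (4): add. Components now {n3,n6} {n5,n8} {n2} {n4} {n7}
n6-n7 (5): add. Components now {n3,n6,n7} {n5,n8} {n2} {n4}
n3-n8 (6): add. Components now {n3,n5,n6,n7,n8} {n2} {n4}
n2-n7 (9): add. Components now {n2,n3,n5,n6,n7,n8} {n4}
n2-n8 (10): skip — n8 and n2 already connected.
n4-n7 (12): add. Components now {n2,n3,n4,n5,n6,n7,n8}
MST edge set: {n5-n8, n3-n6, n6-n7, n3-n8, n2-n7, n4-n7}.
Of the listed edges, {n4-n7, n3-n6, n2-n7} are in the MST → 3.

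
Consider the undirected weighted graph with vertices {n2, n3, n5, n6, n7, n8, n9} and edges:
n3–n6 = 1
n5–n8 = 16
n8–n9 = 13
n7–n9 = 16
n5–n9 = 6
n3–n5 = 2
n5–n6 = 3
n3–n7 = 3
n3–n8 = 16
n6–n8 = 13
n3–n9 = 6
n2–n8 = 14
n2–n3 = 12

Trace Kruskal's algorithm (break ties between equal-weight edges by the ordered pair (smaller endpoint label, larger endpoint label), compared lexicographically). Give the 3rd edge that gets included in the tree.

n3-n7

Kruskal: consider edges lightest-first.
n3–n6 (1): add. Components now {n2} {n5} {n8} {n9} {n3,n6} {n7}
n3–n5 (2): add. Components now {n2} {n3,n5,n6} {n8} {n9} {n7}
n3–n7 (3): add. Components now {n2} {n3,n5,n6,n7} {n8} {n9}
n5–n6 (3): skip — n5 and n6 already connected.
n3–n9 (6): add. Components now {n2} {n3,n5,n6,n7,n9} {n8}
n5–n9 (6): skip — n5 and n9 already connected.
n2–n3 (12): add. Components now {n2,n3,n5,n6,n7,n9} {n8}
n6–n8 (13): add. Components now {n2,n3,n5,n6,n7,n8,n9}
The 3rd edge added is n3–n7.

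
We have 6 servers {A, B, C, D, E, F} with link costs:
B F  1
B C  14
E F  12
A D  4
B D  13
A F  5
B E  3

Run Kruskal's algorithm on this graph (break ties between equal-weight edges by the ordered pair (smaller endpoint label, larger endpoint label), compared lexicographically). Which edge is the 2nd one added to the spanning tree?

B-E

Kruskal's algorithm — process edges by increasing weight (ties by edge label):
B F (1): add. Components now {A} {B,F} {C} {D} {E}
B E (3): add. Components now {A} {B,E,F} {C} {D}
A D (4): add. Components now {A,D} {B,E,F} {C}
A F (5): add. Components now {A,B,D,E,F} {C}
E F (12): skip — E and F already connected.
B D (13): skip — B and D already connected.
B C (14): add. Components now {A,B,C,D,E,F}
The 2nd edge added is B E.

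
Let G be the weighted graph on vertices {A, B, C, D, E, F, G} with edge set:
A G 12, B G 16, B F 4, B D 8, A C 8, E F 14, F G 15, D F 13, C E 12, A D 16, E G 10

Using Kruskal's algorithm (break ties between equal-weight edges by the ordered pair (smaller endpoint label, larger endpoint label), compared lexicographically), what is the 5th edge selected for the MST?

A-G

Kruskal: consider edges lightest-first.
B F (4): add — endpoints in different components.
A C (8): add — endpoints in different components.
B D (8): add — endpoints in different components.
E G (10): add — endpoints in different components.
A G (12): add — endpoints in different components.
C E (12): skip — C and E already connected.
D F (13): skip — D and F already connected.
E F (14): add — endpoints in different components.
The 5th edge added is A G.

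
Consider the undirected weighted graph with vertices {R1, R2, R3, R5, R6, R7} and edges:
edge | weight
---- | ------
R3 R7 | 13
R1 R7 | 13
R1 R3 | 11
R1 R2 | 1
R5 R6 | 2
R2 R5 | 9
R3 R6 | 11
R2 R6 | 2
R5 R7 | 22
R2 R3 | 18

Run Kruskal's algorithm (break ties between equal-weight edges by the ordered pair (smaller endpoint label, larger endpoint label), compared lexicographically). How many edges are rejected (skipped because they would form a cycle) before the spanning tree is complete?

2

Sort edges by weight, then run Kruskal:
R1 R2 (1): add. Components now {R5} {R1,R2} {R3} {R6} {R7}
R2 R6 (2): add. Components now {R5} {R1,R2,R6} {R3} {R7}
R5 R6 (2): add. Components now {R1,R2,R5,R6} {R3} {R7}
R2 R5 (9): skip — R5 and R2 already connected.
R1 R3 (11): add. Components now {R1,R2,R3,R5,R6} {R7}
R3 R6 (11): skip — R3 and R6 already connected.
R1 R7 (13): add. Components now {R1,R2,R3,R5,R6,R7}
Edges rejected before the tree was complete: 2.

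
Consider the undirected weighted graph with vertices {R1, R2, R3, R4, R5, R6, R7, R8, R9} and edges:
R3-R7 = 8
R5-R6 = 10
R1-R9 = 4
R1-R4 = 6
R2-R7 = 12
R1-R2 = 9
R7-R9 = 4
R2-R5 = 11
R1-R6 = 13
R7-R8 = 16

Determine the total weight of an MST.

68

Prim's algorithm from R1:
Step 1: cheapest edge leaving the tree is R1-R9 (4); add R9.
Step 2: cheapest edge leaving the tree is R7-R9 (4); add R7.
Step 3: cheapest edge leaving the tree is R1-R4 (6); add R4.
Step 4: cheapest edge leaving the tree is R3-R7 (8); add R3.
Step 5: cheapest edge leaving the tree is R1-R2 (9); add R2.
Step 6: cheapest edge leaving the tree is R2-R5 (11); add R5.
Step 7: cheapest edge leaving the tree is R5-R6 (10); add R6.
Step 8: cheapest edge leaving the tree is R7-R8 (16); add R8.
MST edges: R1-R9, R7-R9, R1-R4, R3-R7, R1-R2, R2-R5, R5-R6, R7-R8; total weight 4+4+6+8+9+11+10+16 = 68.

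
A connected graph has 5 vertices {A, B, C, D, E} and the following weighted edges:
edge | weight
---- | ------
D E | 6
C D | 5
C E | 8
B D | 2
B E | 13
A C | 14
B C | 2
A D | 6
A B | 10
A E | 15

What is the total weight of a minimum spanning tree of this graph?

16

Kruskal: consider edges lightest-first.
B C (2): add. Components now {A} {B,C} {D} {E}
B D (2): add. Components now {A} {B,C,D} {E}
C D (5): skip — C and D already connected.
A D (6): add. Components now {A,B,C,D} {E}
D E (6): add. Components now {A,B,C,D,E}
MST edges: B C, B D, A D, D E; total weight 2+2+6+6 = 16.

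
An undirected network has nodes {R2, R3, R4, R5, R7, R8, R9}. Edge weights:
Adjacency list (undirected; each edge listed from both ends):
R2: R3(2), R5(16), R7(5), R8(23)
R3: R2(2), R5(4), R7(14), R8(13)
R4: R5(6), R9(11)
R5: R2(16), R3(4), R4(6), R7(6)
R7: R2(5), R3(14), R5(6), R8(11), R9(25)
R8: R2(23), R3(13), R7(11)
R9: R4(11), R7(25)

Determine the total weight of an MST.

Prim, starting at R7.
Step 1: cheapest edge leaving the tree is R2 R7 (5); add R2.
Step 2: cheapest edge leaving the tree is R2 R3 (2); add R3.
Step 3: cheapest edge leaving the tree is R3 R5 (4); add R5.
Step 4: cheapest edge leaving the tree is R4 R5 (6); add R4.
Step 5: cheapest edge leaving the tree is R7 R8 (11); add R8.
Step 6: cheapest edge leaving the tree is R4 R9 (11); add R9.
MST edges: R2 R7, R2 R3, R3 R5, R4 R5, R7 R8, R4 R9; total weight 5+2+4+6+11+11 = 39.

39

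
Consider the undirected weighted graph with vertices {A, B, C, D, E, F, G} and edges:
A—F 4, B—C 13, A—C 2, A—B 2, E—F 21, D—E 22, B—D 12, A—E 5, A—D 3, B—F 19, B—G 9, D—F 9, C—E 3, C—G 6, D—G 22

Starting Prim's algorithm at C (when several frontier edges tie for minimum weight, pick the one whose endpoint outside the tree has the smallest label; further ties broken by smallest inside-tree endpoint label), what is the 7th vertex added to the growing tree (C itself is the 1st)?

G

Prim's algorithm from C:
Step 1: cheapest edge leaving the tree is A—C (2); add A.
Step 2: cheapest edge leaving the tree is A—B (2); add B.
Step 3: cheapest edge leaving the tree is A—D (3); add D.
Step 4: cheapest edge leaving the tree is C—E (3); add E.
Step 5: cheapest edge leaving the tree is A—F (4); add F.
Step 6: cheapest edge leaving the tree is C—G (6); add G.
Vertex order: C, A, B, D, E, F, G. The 7th vertex is G.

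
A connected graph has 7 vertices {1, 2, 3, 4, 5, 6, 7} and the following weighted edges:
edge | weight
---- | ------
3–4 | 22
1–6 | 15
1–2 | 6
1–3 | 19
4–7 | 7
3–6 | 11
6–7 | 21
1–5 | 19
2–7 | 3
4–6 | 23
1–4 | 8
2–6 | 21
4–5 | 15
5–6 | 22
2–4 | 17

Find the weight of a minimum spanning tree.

Kruskal's algorithm — process edges by increasing weight (ties by edge label):
2–7 (3): add. Components now {1} {2,7} {3} {4} {5} {6}
1–2 (6): add. Components now {1,2,7} {3} {4} {5} {6}
4–7 (7): add. Components now {1,2,4,7} {3} {5} {6}
1–4 (8): skip — 1 and 4 already connected.
3–6 (11): add. Components now {1,2,4,7} {3,6} {5}
1–6 (15): add. Components now {1,2,3,4,6,7} {5}
4–5 (15): add. Components now {1,2,3,4,5,6,7}
MST edges: 2–7, 1–2, 4–7, 3–6, 1–6, 4–5; total weight 3+6+7+11+15+15 = 57.

57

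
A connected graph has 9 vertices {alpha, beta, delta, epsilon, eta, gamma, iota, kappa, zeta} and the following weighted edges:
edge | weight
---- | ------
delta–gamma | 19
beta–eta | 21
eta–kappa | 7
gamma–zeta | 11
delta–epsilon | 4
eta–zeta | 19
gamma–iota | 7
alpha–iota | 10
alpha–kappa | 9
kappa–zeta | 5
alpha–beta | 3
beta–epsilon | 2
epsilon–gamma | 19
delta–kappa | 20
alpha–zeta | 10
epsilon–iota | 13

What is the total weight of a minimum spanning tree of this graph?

47

Sort edges by weight, then run Kruskal:
beta–epsilon (2): add — endpoints in different components.
alpha–beta (3): add — endpoints in different components.
delta–epsilon (4): add — endpoints in different components.
kappa–zeta (5): add — endpoints in different components.
eta–kappa (7): add — endpoints in different components.
gamma–iota (7): add — endpoints in different components.
alpha–kappa (9): add — endpoints in different components.
alpha–iota (10): add — endpoints in different components.
MST edges: beta–epsilon, alpha–beta, delta–epsilon, kappa–zeta, eta–kappa, gamma–iota, alpha–kappa, alpha–iota; total weight 2+3+4+5+7+7+9+10 = 47.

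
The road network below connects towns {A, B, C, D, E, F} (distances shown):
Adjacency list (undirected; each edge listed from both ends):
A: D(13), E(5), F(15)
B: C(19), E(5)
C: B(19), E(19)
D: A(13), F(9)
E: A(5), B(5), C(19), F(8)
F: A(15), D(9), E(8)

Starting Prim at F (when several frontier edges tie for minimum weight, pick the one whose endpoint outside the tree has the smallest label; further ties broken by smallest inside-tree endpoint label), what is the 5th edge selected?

B-C

Prim, starting at F.
Step 1: frontier [E–F 8, D–F 9, A–F 15] → take E–F (8); add E.
Step 2: frontier [A–E 5, B–E 5, C–E 19, D–F 9, A–F 15] → take A–E (5); add A.
Step 3: frontier [A–D 13, B–E 5, C–E 19, D–F 9] → take B–E (5); add B.
Step 4: frontier [A–D 13, B–C 19, C–E 19, D–F 9] → take D–F (9); add D.
Step 5: frontier [B–C 19, C–E 19] → take B–C (19); add C.
The 5th edge added is B–C.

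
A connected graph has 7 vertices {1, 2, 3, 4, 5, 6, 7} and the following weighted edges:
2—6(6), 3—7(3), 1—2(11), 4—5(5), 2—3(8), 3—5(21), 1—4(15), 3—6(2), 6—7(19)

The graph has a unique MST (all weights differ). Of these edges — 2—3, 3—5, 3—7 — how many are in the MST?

Kruskal's algorithm — process edges by increasing weight (ties by edge label):
3—6 (2): add — endpoints in different components.
3—7 (3): add — endpoints in different components.
4—5 (5): add — endpoints in different components.
2—6 (6): add — endpoints in different components.
2—3 (8): skip — 2 and 3 already connected.
1—2 (11): add — endpoints in different components.
1—4 (15): add — endpoints in different components.
MST edge set: {3—6, 3—7, 4—5, 2—6, 1—2, 1—4}.
Of the listed edges, {3—7} are in the MST → 1.

1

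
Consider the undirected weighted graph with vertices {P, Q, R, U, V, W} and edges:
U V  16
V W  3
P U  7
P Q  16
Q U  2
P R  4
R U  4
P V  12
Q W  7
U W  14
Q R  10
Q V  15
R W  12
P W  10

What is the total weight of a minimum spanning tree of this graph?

20

Kruskal's algorithm — process edges by increasing weight (ties by edge label):
Q U (2): add. Components now {P} {Q,U} {V} {R} {W}
V W (3): add. Components now {P} {Q,U} {V,W} {R}
P R (4): add. Components now {P,R} {Q,U} {V,W}
R U (4): add. Components now {P,Q,R,U} {V,W}
P U (7): skip — P and U already connected.
Q W (7): add. Components now {P,Q,R,U,V,W}
MST edges: Q U, V W, P R, R U, Q W; total weight 2+3+4+4+7 = 20.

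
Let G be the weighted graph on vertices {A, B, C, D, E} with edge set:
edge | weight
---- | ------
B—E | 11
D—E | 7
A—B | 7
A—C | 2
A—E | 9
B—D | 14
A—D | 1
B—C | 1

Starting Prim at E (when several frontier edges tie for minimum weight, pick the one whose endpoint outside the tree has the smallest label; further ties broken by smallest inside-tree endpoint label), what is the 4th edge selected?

B-C

Prim, starting at E.
Step 1: frontier [D—E 7, A—E 9, B—E 11] → take D—E (7); add D.
Step 2: frontier [A—D 1, B—D 14, A—E 9, B—E 11] → take A—D (1); add A.
Step 3: frontier [A—C 2, A—B 7, B—D 14, B—E 11] → take A—C (2); add C.
Step 4: frontier [A—B 7, B—C 1, B—D 14, B—E 11] → take B—C (1); add B.
The 4th edge added is B—C.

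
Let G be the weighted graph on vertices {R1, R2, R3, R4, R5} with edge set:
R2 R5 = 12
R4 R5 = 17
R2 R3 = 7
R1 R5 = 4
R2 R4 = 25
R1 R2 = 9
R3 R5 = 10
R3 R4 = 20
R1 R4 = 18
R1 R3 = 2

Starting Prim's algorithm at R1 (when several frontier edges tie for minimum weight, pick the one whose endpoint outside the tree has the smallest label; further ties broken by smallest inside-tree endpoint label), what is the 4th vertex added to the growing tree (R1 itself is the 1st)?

R2

Prim, starting at R1.
Step 1: frontier [R1 R3 2, R1 R5 4, R1 R2 9, R1 R4 18] → take R1 R3 (2); add R3.
Step 2: frontier [R1 R5 4, R1 R2 9, R1 R4 18, R2 R3 7, R3 R5 10, R3 R4 20] → take R1 R5 (4); add R5.
Step 3: frontier [R1 R2 9, R1 R4 18, R2 R3 7, R3 R4 20, R2 R5 12, R4 R5 17] → take R2 R3 (7); add R2.
Step 4: frontier [R1 R4 18, R2 R4 25, R3 R4 20, R4 R5 17] → take R4 R5 (17); add R4.
Vertex order: R1, R3, R5, R2, R4. The 4th vertex is R2.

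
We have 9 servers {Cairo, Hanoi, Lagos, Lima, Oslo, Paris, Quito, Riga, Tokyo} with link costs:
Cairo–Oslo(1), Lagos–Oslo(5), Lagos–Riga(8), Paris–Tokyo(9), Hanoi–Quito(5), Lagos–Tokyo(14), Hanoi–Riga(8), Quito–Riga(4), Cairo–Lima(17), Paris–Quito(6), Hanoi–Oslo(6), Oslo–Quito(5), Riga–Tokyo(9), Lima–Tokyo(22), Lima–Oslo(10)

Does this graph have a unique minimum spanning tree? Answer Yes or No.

No

Sort edges by weight, then run Kruskal:
Cairo–Oslo (1): add — endpoints in different components.
Quito–Riga (4): add — endpoints in different components.
Hanoi–Quito (5): add — endpoints in different components.
Lagos–Oslo (5): add — endpoints in different components.
Oslo–Quito (5): add — endpoints in different components.
Hanoi–Oslo (6): skip — Oslo and Hanoi already connected.
Paris–Quito (6): add — endpoints in different components.
Hanoi–Riga (8): skip — Hanoi and Riga already connected.
Lagos–Riga (8): skip — Riga and Lagos already connected.
Paris–Tokyo (9): add — endpoints in different components.
Riga–Tokyo (9): skip — Tokyo and Riga already connected.
Lima–Oslo (10): add — endpoints in different components.
Non-tree edge Riga–Tokyo has weight 9, equal to the heaviest edge on its tree cycle — swapping gives another MST of the same weight. Not unique.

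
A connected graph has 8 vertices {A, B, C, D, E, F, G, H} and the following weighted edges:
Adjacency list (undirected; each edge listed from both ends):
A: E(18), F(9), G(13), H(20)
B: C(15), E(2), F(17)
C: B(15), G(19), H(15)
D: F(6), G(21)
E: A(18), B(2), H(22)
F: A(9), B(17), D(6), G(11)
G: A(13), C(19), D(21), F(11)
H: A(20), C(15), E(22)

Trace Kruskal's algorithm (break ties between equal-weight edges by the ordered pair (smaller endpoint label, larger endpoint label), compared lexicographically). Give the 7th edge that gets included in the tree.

Sort edges by weight, then run Kruskal:
B—E (2): add — endpoints in different components.
D—F (6): add — endpoints in different components.
A—F (9): add — endpoints in different components.
F—G (11): add — endpoints in different components.
A—G (13): skip — A and G already connected.
B—C (15): add — endpoints in different components.
C—H (15): add — endpoints in different components.
B—F (17): add — endpoints in different components.
The 7th edge added is B—F.

B-F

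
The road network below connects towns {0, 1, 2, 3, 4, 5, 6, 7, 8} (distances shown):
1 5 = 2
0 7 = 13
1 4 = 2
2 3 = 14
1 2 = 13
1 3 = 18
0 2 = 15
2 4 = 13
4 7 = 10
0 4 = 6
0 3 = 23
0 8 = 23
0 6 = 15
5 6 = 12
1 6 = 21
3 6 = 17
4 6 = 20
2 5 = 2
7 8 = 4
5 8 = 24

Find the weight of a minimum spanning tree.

Kruskal's algorithm — process edges by increasing weight (ties by edge label):
1 4 (2): add — endpoints in different components.
1 5 (2): add — endpoints in different components.
2 5 (2): add — endpoints in different components.
7 8 (4): add — endpoints in different components.
0 4 (6): add — endpoints in different components.
4 7 (10): add — endpoints in different components.
5 6 (12): add — endpoints in different components.
0 7 (13): skip — 0 and 7 already connected.
1 2 (13): skip — 1 and 2 already connected.
2 4 (13): skip — 2 and 4 already connected.
2 3 (14): add — endpoints in different components.
MST edges: 1 4, 1 5, 2 5, 7 8, 0 4, 4 7, 5 6, 2 3; total weight 2+2+2+4+6+10+12+14 = 52.

52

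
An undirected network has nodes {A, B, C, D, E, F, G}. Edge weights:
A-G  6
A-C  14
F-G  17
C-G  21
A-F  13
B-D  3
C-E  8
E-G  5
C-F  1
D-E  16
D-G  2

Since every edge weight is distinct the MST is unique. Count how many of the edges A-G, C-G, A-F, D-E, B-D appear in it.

2

Kruskal's algorithm — process edges by increasing weight (ties by edge label):
C-F (1): add — endpoints in different components.
D-G (2): add — endpoints in different components.
B-D (3): add — endpoints in different components.
E-G (5): add — endpoints in different components.
A-G (6): add — endpoints in different components.
C-E (8): add — endpoints in different components.
MST edge set: {C-F, D-G, B-D, E-G, A-G, C-E}.
Of the listed edges, {A-G, B-D} are in the MST → 2.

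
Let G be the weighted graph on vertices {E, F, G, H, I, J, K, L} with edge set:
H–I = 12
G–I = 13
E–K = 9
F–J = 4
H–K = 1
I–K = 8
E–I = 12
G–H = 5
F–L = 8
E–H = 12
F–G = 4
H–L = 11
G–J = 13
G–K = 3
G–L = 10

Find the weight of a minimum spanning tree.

37

Prim's algorithm from K:
Step 1: cheapest edge leaving the tree is H–K (1); add H.
Step 2: cheapest edge leaving the tree is G–K (3); add G.
Step 3: cheapest edge leaving the tree is F–G (4); add F.
Step 4: cheapest edge leaving the tree is F–J (4); add J.
Step 5: cheapest edge leaving the tree is I–K (8); add I.
Step 6: cheapest edge leaving the tree is F–L (8); add L.
Step 7: cheapest edge leaving the tree is E–K (9); add E.
MST edges: H–K, G–K, F–G, F–J, I–K, F–L, E–K; total weight 1+3+4+4+8+8+9 = 37.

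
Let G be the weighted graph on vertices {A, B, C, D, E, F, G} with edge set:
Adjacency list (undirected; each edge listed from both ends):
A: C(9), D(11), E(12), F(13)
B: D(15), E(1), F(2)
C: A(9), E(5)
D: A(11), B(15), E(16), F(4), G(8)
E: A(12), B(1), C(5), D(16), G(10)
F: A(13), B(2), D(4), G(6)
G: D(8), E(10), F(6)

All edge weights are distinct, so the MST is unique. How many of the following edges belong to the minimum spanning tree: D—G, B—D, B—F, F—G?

2

Sort edges by weight, then run Kruskal:
B—E (1): add — endpoints in different components.
B—F (2): add — endpoints in different components.
D—F (4): add — endpoints in different components.
C—E (5): add — endpoints in different components.
F—G (6): add — endpoints in different components.
D—G (8): skip — D and G already connected.
A—C (9): add — endpoints in different components.
MST edge set: {B—E, B—F, D—F, C—E, F—G, A—C}.
Of the listed edges, {B—F, F—G} are in the MST → 2.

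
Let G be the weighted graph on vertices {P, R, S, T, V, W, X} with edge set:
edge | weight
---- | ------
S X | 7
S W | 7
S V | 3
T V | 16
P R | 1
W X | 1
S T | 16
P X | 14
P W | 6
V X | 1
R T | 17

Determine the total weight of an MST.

Kruskal's algorithm — process edges by increasing weight (ties by edge label):
P R (1): add — endpoints in different components.
V X (1): add — endpoints in different components.
W X (1): add — endpoints in different components.
S V (3): add — endpoints in different components.
P W (6): add — endpoints in different components.
S W (7): skip — S and W already connected.
S X (7): skip — S and X already connected.
P X (14): skip — P and X already connected.
S T (16): add — endpoints in different components.
MST edges: P R, V X, W X, S V, P W, S T; total weight 1+1+1+3+6+16 = 28.

28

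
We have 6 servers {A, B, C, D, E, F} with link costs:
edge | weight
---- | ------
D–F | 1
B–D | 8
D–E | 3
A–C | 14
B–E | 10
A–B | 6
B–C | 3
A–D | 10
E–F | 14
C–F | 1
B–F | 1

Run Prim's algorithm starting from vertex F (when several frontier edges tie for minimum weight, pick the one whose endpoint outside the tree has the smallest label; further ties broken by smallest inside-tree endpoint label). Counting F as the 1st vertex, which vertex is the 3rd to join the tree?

C

Prim, starting at F.
Step 1: frontier [B–F 1, C–F 1, D–F 1, E–F 14] → take B–F (1); add B.
Step 2: frontier [B–C 3, A–B 6, B–D 8, B–E 10, C–F 1, D–F 1, E–F 14] → take C–F (1); add C.
Step 3: frontier [A–B 6, B–D 8, B–E 10, A–C 14, D–F 1, E–F 14] → take D–F (1); add D.
Step 4: frontier [A–B 6, B–E 10, A–C 14, D–E 3, A–D 10, E–F 14] → take D–E (3); add E.
Step 5: frontier [A–B 6, A–C 14, A–D 10] → take A–B (6); add A.
Vertex order: F, B, C, D, E, A. The 3rd vertex is C.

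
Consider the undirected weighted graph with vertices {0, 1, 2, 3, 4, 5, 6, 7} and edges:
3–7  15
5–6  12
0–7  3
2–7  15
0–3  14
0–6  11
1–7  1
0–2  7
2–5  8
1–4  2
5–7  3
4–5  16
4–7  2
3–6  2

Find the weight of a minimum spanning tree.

Kruskal's algorithm — process edges by increasing weight (ties by edge label):
1–7 (1): add — endpoints in different components.
1–4 (2): add — endpoints in different components.
3–6 (2): add — endpoints in different components.
4–7 (2): skip — 4 and 7 already connected.
0–7 (3): add — endpoints in different components.
5–7 (3): add — endpoints in different components.
0–2 (7): add — endpoints in different components.
2–5 (8): skip — 2 and 5 already connected.
0–6 (11): add — endpoints in different components.
MST edges: 1–7, 1–4, 3–6, 0–7, 5–7, 0–2, 0–6; total weight 1+2+2+3+3+7+11 = 29.

29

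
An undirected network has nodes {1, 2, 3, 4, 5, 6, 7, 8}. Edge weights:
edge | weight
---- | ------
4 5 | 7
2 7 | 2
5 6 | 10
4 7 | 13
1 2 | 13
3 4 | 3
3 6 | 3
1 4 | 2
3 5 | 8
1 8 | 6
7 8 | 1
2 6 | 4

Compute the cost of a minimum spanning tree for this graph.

22

Prim's algorithm from 4:
Step 1: cheapest edge leaving the tree is 1 4 (2); add 1.
Step 2: cheapest edge leaving the tree is 3 4 (3); add 3.
Step 3: cheapest edge leaving the tree is 3 6 (3); add 6.
Step 4: cheapest edge leaving the tree is 2 6 (4); add 2.
Step 5: cheapest edge leaving the tree is 2 7 (2); add 7.
Step 6: cheapest edge leaving the tree is 7 8 (1); add 8.
Step 7: cheapest edge leaving the tree is 4 5 (7); add 5.
MST edges: 1 4, 3 4, 3 6, 2 6, 2 7, 7 8, 4 5; total weight 2+3+3+4+2+1+7 = 22.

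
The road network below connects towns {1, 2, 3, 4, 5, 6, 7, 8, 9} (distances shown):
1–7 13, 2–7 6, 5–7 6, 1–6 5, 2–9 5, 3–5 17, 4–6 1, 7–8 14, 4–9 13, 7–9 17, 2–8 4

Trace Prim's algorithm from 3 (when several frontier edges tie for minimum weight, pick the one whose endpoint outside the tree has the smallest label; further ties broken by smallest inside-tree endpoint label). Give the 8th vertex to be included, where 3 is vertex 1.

Prim, starting at 3.
Step 1: frontier [3–5 17] → take 3–5 (17); add 5.
Step 2: frontier [5–7 6] → take 5–7 (6); add 7.
Step 3: frontier [2–7 6, 1–7 13, 7–8 14, 7–9 17] → take 2–7 (6); add 2.
Step 4: frontier [2–8 4, 2–9 5, 1–7 13, 7–8 14, 7–9 17] → take 2–8 (4); add 8.
Step 5: frontier [2–9 5, 1–7 13, 7–9 17] → take 2–9 (5); add 9.
Step 6: frontier [1–7 13, 4–9 13] → take 1–7 (13); add 1.
Step 7: frontier [1–6 5, 4–9 13] → take 1–6 (5); add 6.
Step 8: frontier [4–6 1, 4–9 13] → take 4–6 (1); add 4.
Vertex order: 3, 5, 7, 2, 8, 9, 1, 6, 4. The 8th vertex is 6.

6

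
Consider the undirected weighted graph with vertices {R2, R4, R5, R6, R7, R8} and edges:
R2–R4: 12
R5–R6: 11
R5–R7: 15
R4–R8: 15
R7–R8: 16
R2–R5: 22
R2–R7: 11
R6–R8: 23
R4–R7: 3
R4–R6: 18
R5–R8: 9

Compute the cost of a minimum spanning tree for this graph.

Grow the tree from R5 using Prim:
Step 1: cheapest edge leaving the tree is R5–R8 (9); add R8.
Step 2: cheapest edge leaving the tree is R5–R6 (11); add R6.
Step 3: cheapest edge leaving the tree is R4–R8 (15); add R4.
Step 4: cheapest edge leaving the tree is R4–R7 (3); add R7.
Step 5: cheapest edge leaving the tree is R2–R7 (11); add R2.
MST edges: R5–R8, R5–R6, R4–R8, R4–R7, R2–R7; total weight 9+11+15+3+11 = 49.

49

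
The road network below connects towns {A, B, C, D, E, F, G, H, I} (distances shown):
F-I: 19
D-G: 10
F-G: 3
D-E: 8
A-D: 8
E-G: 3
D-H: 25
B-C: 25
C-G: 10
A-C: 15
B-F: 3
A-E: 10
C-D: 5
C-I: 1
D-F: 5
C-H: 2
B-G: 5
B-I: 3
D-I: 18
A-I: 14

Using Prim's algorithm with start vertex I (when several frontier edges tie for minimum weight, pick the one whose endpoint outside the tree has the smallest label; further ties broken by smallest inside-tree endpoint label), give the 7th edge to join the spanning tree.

C-D

Prim, starting at I.
Step 1: cheapest edge leaving the tree is C-I (1); add C.
Step 2: cheapest edge leaving the tree is C-H (2); add H.
Step 3: cheapest edge leaving the tree is B-I (3); add B.
Step 4: cheapest edge leaving the tree is B-F (3); add F.
Step 5: cheapest edge leaving the tree is F-G (3); add G.
Step 6: cheapest edge leaving the tree is E-G (3); add E.
Step 7: cheapest edge leaving the tree is C-D (5); add D.
Step 8: cheapest edge leaving the tree is A-D (8); add A.
The 7th edge added is C-D.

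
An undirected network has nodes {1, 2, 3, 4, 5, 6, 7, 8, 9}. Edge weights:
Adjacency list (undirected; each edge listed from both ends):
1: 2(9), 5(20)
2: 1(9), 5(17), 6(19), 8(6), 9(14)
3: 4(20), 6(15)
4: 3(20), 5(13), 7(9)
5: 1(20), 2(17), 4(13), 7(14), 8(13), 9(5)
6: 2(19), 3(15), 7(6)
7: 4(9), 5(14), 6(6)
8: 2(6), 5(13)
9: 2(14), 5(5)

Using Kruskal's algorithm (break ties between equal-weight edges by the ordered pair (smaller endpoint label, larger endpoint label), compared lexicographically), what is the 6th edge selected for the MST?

4-5

Kruskal's algorithm — process edges by increasing weight (ties by edge label):
5-9 (5): add — endpoints in different components.
2-8 (6): add — endpoints in different components.
6-7 (6): add — endpoints in different components.
1-2 (9): add — endpoints in different components.
4-7 (9): add — endpoints in different components.
4-5 (13): add — endpoints in different components.
5-8 (13): add — endpoints in different components.
2-9 (14): skip — 2 and 9 already connected.
5-7 (14): skip — 5 and 7 already connected.
3-6 (15): add — endpoints in different components.
The 6th edge added is 4-5.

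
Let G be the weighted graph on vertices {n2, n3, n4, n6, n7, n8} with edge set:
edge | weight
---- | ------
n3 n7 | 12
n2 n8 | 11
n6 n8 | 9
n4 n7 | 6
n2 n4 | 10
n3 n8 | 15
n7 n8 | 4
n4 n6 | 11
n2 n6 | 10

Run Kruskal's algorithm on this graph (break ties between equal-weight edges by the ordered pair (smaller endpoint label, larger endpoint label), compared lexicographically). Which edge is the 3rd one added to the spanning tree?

n6-n8

Sort edges by weight, then run Kruskal:
n7 n8 (4): add. Components now {n7,n8} {n4} {n3} {n6} {n2}
n4 n7 (6): add. Components now {n4,n7,n8} {n3} {n6} {n2}
n6 n8 (9): add. Components now {n4,n6,n7,n8} {n3} {n2}
n2 n4 (10): add. Components now {n2,n4,n6,n7,n8} {n3}
n2 n6 (10): skip — n6 and n2 already connected.
n2 n8 (11): skip — n8 and n2 already connected.
n4 n6 (11): skip — n4 and n6 already connected.
n3 n7 (12): add. Components now {n2,n3,n4,n6,n7,n8}
The 3rd edge added is n6 n8.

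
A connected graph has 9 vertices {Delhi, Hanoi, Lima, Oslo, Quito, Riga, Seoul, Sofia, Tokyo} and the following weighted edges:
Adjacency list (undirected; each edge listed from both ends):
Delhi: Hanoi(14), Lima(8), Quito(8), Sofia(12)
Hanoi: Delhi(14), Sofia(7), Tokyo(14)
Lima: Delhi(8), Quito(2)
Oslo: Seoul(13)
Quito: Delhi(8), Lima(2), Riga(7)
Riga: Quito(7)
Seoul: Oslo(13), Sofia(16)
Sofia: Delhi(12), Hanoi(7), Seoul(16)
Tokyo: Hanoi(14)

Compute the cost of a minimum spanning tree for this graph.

79

Prim, starting at Hanoi.
Step 1: frontier [Hanoi-Sofia 7, Delhi-Hanoi 14, Hanoi-Tokyo 14] → take Hanoi-Sofia (7); add Sofia.
Step 2: frontier [Delhi-Hanoi 14, Hanoi-Tokyo 14, Delhi-Sofia 12, Seoul-Sofia 16] → take Delhi-Sofia (12); add Delhi.
Step 3: frontier [Delhi-Lima 8, Delhi-Quito 8, Hanoi-Tokyo 14, Seoul-Sofia 16] → take Delhi-Lima (8); add Lima.
Step 4: frontier [Delhi-Quito 8, Hanoi-Tokyo 14, Lima-Quito 2, Seoul-Sofia 16] → take Lima-Quito (2); add Quito.
Step 5: frontier [Hanoi-Tokyo 14, Quito-Riga 7, Seoul-Sofia 16] → take Quito-Riga (7); add Riga.
Step 6: frontier [Hanoi-Tokyo 14, Seoul-Sofia 16] → take Hanoi-Tokyo (14); add Tokyo.
Step 7: frontier [Seoul-Sofia 16] → take Seoul-Sofia (16); add Seoul.
Step 8: frontier [Oslo-Seoul 13] → take Oslo-Seoul (13); add Oslo.
MST edges: Hanoi-Sofia, Delhi-Sofia, Delhi-Lima, Lima-Quito, Quito-Riga, Hanoi-Tokyo, Seoul-Sofia, Oslo-Seoul; total weight 7+12+8+2+7+14+16+13 = 79.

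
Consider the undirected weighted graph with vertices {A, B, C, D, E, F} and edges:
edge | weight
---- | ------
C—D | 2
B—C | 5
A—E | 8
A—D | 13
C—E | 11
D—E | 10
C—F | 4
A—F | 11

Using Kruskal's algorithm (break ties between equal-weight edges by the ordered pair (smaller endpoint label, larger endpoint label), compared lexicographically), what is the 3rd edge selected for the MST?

B-C

Sort edges by weight, then run Kruskal:
C—D (2): add. Components now {A} {B} {C,D} {E} {F}
C—F (4): add. Components now {A} {B} {C,D,F} {E}
B—C (5): add. Components now {A} {B,C,D,F} {E}
A—E (8): add. Components now {A,E} {B,C,D,F}
D—E (10): add. Components now {A,B,C,D,E,F}
The 3rd edge added is B—C.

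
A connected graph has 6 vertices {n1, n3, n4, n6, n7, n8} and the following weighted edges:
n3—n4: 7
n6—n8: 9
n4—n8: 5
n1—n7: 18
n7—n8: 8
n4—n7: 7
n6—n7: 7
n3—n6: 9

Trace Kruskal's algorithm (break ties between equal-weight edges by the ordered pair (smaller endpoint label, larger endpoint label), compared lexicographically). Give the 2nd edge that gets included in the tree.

n3-n4

Kruskal: consider edges lightest-first.
n4—n8 (5): add — endpoints in different components.
n3—n4 (7): add — endpoints in different components.
n4—n7 (7): add — endpoints in different components.
n6—n7 (7): add — endpoints in different components.
n7—n8 (8): skip — n7 and n8 already connected.
n3—n6 (9): skip — n3 and n6 already connected.
n6—n8 (9): skip — n8 and n6 already connected.
n1—n7 (18): add — endpoints in different components.
The 2nd edge added is n3—n4.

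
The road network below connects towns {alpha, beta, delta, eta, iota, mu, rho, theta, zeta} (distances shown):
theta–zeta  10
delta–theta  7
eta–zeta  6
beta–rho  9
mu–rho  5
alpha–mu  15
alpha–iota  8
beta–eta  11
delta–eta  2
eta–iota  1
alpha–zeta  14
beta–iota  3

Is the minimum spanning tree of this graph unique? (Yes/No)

Kruskal's algorithm — process edges by increasing weight (ties by edge label):
eta–iota (1): add — endpoints in different components.
delta–eta (2): add — endpoints in different components.
beta–iota (3): add — endpoints in different components.
mu–rho (5): add — endpoints in different components.
eta–zeta (6): add — endpoints in different components.
delta–theta (7): add — endpoints in different components.
alpha–iota (8): add — endpoints in different components.
beta–rho (9): add — endpoints in different components.
Every non-tree edge has weight strictly greater than the heaviest edge on the tree path between its endpoints, so the MST is unique.

Yes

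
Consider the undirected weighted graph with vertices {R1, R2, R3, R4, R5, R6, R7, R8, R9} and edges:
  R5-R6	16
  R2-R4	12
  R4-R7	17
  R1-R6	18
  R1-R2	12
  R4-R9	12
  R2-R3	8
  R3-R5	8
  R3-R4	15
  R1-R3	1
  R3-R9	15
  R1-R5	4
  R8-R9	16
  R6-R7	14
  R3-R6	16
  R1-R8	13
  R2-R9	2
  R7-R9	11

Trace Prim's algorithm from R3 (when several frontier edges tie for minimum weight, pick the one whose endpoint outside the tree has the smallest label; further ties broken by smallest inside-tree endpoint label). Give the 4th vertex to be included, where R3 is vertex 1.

R2

Grow the tree from R3 using Prim:
Step 1: cheapest edge leaving the tree is R1-R3 (1); add R1.
Step 2: cheapest edge leaving the tree is R1-R5 (4); add R5.
Step 3: cheapest edge leaving the tree is R2-R3 (8); add R2.
Step 4: cheapest edge leaving the tree is R2-R9 (2); add R9.
Step 5: cheapest edge leaving the tree is R7-R9 (11); add R7.
Step 6: cheapest edge leaving the tree is R2-R4 (12); add R4.
Step 7: cheapest edge leaving the tree is R1-R8 (13); add R8.
Step 8: cheapest edge leaving the tree is R6-R7 (14); add R6.
Vertex order: R3, R1, R5, R2, R9, R7, R4, R8, R6. The 4th vertex is R2.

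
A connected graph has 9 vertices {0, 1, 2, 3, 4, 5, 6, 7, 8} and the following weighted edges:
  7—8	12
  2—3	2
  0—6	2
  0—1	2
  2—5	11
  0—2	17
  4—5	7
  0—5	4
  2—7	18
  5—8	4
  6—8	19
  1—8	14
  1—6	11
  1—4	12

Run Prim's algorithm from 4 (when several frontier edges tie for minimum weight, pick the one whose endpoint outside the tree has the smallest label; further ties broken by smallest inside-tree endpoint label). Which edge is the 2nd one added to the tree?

0-5

Prim's algorithm from 4:
Step 1: frontier [4—5 7, 1—4 12] → take 4—5 (7); add 5.
Step 2: frontier [1—4 12, 0—5 4, 5—8 4, 2—5 11] → take 0—5 (4); add 0.
Step 3: frontier [0—1 2, 0—6 2, 0—2 17, 1—4 12, 5—8 4, 2—5 11] → take 0—1 (2); add 1.
Step 4: frontier [0—6 2, 0—2 17, 1—6 11, 1—8 14, 5—8 4, 2—5 11] → take 0—6 (2); add 6.
Step 5: frontier [0—2 17, 1—8 14, 5—8 4, 2—5 11, 6—8 19] → take 5—8 (4); add 8.
Step 6: frontier [0—2 17, 2—5 11, 7—8 12] → take 2—5 (11); add 2.
Step 7: frontier [2—3 2, 2—7 18, 7—8 12] → take 2—3 (2); add 3.
Step 8: frontier [2—7 18, 7—8 12] → take 7—8 (12); add 7.
The 2nd edge added is 0—5.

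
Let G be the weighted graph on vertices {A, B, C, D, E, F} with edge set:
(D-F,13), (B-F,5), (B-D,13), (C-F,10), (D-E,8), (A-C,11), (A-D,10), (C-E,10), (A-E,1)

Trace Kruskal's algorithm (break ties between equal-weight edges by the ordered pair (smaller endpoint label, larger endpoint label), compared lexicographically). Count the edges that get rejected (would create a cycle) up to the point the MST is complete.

Kruskal's algorithm — process edges by increasing weight (ties by edge label):
A-E (1): add — endpoints in different components.
B-F (5): add — endpoints in different components.
D-E (8): add — endpoints in different components.
A-D (10): skip — A and D already connected.
C-E (10): add — endpoints in different components.
C-F (10): add — endpoints in different components.
Edges rejected before the tree was complete: 1.

1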